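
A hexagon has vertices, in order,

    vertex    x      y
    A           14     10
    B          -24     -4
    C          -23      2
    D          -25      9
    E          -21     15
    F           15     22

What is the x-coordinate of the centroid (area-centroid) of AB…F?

Apply the shoelace formula. First the cross-terms c_i = x_i·y_{i+1} − x_{i+1}·y_i:
  184, -140, -157, -186, -687, -158  ⇒  2A = -1144, A = -572.
Then Σ (x_i + x_{i+1})·c_i = 20372, so x̄ = 20372 / (6·(-572)) = -463/78.

-463/78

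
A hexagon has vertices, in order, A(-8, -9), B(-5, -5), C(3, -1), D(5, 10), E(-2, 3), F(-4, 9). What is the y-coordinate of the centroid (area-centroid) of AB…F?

216/187

Apply Gauss's area formula. First the cross-terms c_i = x_i·y_{i+1} − x_{i+1}·y_i:
  -5, 20, 35, 35, -6, 108  ⇒  2A = 187, A = 93.5.
Then Σ (y_i + y_{i+1})·c_i = 648, so ȳ = 648 / (6·93.5) = 216/187.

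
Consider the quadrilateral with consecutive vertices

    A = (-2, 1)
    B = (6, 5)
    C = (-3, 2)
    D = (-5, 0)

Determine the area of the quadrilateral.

8

Apply the shoelace (surveyor's) formula: 2A = Σ (x_i·y_{i+1} − x_{i+1}·y_i), indices taken mod 4.
Cross-terms: -16, 27, 10, -5  ⇒  Σ = 16
Area = |Σ|/2 = 8.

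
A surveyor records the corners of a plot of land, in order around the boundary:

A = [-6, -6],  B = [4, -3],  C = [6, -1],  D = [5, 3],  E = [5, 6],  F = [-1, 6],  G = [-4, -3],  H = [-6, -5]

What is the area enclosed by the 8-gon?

Apply the surveyor's formula: 2A = Σ (x_i·y_{i+1} − x_{i+1}·y_i), indices taken mod 8.
A→B: (-6)(-3) − (4)(-6) = 42
B→C: (4)(-1) − (6)(-3) = 14
C→D: (6)(3) − (5)(-1) = 23
D→E: (5)(6) − (5)(3) = 15
E→F: (5)(6) − (-1)(6) = 36
F→G: (-1)(-3) − (-4)(6) = 27
G→H: (-4)(-5) − (-6)(-3) = 2
H→A: (-6)(-6) − (-6)(-5) = 6
Σ = 165
Area = |Σ|/2 = 82.5.

82.5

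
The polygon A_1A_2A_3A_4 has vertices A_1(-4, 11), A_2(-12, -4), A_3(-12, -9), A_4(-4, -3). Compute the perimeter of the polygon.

46

|A_1A_2| = √((-8)² + (-15)²) = √289 = 17
|A_2A_3| = √((0)² + (-5)²) = √25 = 5
|A_3A_4| = √((8)² + (6)²) = √100 = 10
|A_4A_1| = √((0)² + (14)²) = √196 = 14
Perimeter = 17 + 5 + 10 + 14 = 46.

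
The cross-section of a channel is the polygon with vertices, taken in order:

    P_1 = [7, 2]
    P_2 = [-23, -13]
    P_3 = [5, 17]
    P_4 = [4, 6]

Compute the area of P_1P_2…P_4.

221.5

P_1→P_2: (7)(-13) − (-23)(2) = -45
P_2→P_3: (-23)(17) − (5)(-13) = -326
P_3→P_4: (5)(6) − (4)(17) = -38
P_4→P_1: (4)(2) − (7)(6) = -34
Σ = -443
Area = |Σ|/2 = 221.5.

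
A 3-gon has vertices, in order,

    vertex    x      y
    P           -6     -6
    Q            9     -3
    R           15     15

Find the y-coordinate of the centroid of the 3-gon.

Apply Gauss's area formula. First the cross-terms c_i = x_i·y_{i+1} − x_{i+1}·y_i:
  72, 180, 0  ⇒  2A = 252, A = 126.
Then Σ (y_i + y_{i+1})·c_i = 1512, so ȳ = 1512 / (6·126) = 2.

2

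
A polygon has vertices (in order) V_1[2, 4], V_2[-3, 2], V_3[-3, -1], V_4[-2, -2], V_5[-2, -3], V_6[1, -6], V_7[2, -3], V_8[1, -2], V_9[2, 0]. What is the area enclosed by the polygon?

33

Apply Gauss's area formula: 2A = Σ (x_i·y_{i+1} − x_{i+1}·y_i), indices taken mod 9.
V_1→V_2: (2)(2) − (-3)(4) = 16
V_2→V_3: (-3)(-1) − (-3)(2) = 9
V_3→V_4: (-3)(-2) − (-2)(-1) = 4
V_4→V_5: (-2)(-3) − (-2)(-2) = 2
V_5→V_6: (-2)(-6) − (1)(-3) = 15
V_6→V_7: (1)(-3) − (2)(-6) = 9
V_7→V_8: (2)(-2) − (1)(-3) = -1
V_8→V_9: (1)(0) − (2)(-2) = 4
V_9→V_1: (2)(4) − (2)(0) = 8
Σ = 66
Area = |Σ|/2 = 33.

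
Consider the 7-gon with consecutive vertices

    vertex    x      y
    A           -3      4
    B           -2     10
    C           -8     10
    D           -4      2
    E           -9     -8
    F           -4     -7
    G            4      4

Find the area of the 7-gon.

91.5

Apply the shoelace (surveyor's) formula: 2A = Σ (x_i·y_{i+1} − x_{i+1}·y_i), indices taken mod 7.
A→B: (-3)(10) − (-2)(4) = -22
B→C: (-2)(10) − (-8)(10) = 60
C→D: (-8)(2) − (-4)(10) = 24
D→E: (-4)(-8) − (-9)(2) = 50
E→F: (-9)(-7) − (-4)(-8) = 31
F→G: (-4)(4) − (4)(-7) = 12
G→A: (4)(4) − (-3)(4) = 28
Σ = 183
Area = |Σ|/2 = 91.5.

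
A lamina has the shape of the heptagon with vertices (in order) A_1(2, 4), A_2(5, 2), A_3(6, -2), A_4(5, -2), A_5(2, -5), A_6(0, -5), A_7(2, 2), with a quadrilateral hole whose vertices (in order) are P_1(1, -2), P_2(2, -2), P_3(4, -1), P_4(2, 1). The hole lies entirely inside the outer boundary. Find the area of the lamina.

24

Outer boundary:
Apply the surveyor's formula: 2A = Σ (x_i·y_{i+1} − x_{i+1}·y_i), indices taken mod 7.
Σ = (-16) + (-22) + (-2) + (-21) + (-10) + (10) + (4) = -57
Area = |Σ|/2 = 28.5.
Hole:
P_1→P_2: (1)(-2) − (2)(-2) = 2
P_2→P_3: (2)(-1) − (4)(-2) = 6
P_3→P_4: (4)(1) − (2)(-1) = 6
P_4→P_1: (2)(-2) − (1)(1) = -5
Σ = 9
Area = |Σ|/2 = 4.5.
Net area = 28.5 − 4.5 = 24.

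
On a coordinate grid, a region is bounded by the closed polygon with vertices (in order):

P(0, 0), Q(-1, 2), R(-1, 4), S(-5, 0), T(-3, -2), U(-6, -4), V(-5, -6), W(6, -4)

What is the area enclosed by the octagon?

50

P→Q: (0)(2) − (-1)(0) = 0
Q→R: (-1)(4) − (-1)(2) = -2
R→S: (-1)(0) − (-5)(4) = 20
S→T: (-5)(-2) − (-3)(0) = 10
T→U: (-3)(-4) − (-6)(-2) = 0
U→V: (-6)(-6) − (-5)(-4) = 16
V→W: (-5)(-4) − (6)(-6) = 56
W→P: (6)(0) − (0)(-4) = 0
Σ = 100
Area = |Σ|/2 = 50.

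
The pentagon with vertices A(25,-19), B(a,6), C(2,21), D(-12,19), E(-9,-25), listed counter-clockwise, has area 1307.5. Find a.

23

Write out the shoelace sum; only the two edges meeting at B involve a:
2·Area = [(25·6 − a·(-19)) + (a·21 − 2·6)] + 1557
       = 40·a + 1695 = 2615
⇒ a = 23.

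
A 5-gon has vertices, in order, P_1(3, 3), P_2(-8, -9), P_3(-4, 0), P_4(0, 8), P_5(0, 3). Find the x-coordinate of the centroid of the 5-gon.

-137/60

Apply the shoelace (surveyor's) formula. First the cross-terms c_i = x_i·y_{i+1} − x_{i+1}·y_i:
  -3, -36, -32, 0, -9  ⇒  2A = -80, A = -40.
Then Σ (x_i + x_{i+1})·c_i = 548, so x̄ = 548 / (6·(-40)) = -137/60.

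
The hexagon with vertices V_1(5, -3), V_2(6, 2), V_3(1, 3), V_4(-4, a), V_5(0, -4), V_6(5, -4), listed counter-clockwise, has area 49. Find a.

1

The doubled signed area Σ (x_i y_{i+1} − x_{i+1} y_i) is linear in a.
With a=0 it equals 97; the coefficient of a is 1 (from the two edges through V_4).
So 1·a + 97 = 2·49 = 98 ⇒ a = 1.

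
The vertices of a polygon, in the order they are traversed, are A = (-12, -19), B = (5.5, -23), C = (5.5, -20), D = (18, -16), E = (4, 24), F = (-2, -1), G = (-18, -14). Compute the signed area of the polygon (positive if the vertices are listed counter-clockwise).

Apply the surveyor's formula: 2A = Σ (x_i·y_{i+1} − x_{i+1}·y_i), indices taken mod 7.
A→B: (-12)(-23) − (5.5)(-19) = 380.5
B→C: (5.5)(-20) − (5.5)(-23) = 16.5
C→D: (5.5)(-16) − (18)(-20) = 272
D→E: (18)(24) − (4)(-16) = 496
E→F: (4)(-1) − (-2)(24) = 44
F→G: (-2)(-14) − (-18)(-1) = 10
G→A: (-18)(-19) − (-12)(-14) = 174
Σ = 1393
Signed area = Σ/2 = 696.5 (positive ⇒ counter-clockwise traversal).

696.5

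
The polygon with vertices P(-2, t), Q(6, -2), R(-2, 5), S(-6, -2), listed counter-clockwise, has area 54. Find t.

Write out the shoelace sum; only the two edges meeting at P involve t:
2·Area = [((-6)·t − (-2)·(-2)) + ((-2)·(-2) − 6·t)] + 60
       = -12·t + 60 = 108
⇒ t = -4.

-4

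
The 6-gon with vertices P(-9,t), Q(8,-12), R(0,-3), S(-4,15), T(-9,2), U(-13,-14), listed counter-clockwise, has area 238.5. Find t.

The doubled signed area Σ (x_i y_{i+1} − x_{i+1} y_i) is linear in t.
With t=0 it equals 225; the coefficient of t is -21 (from the two edges through P).
So -21·t + 225 = 2·238.5 = 477 ⇒ t = -12.

-12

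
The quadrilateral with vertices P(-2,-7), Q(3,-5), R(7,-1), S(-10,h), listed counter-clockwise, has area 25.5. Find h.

The doubled signed area Σ (x_i y_{i+1} − x_{i+1} y_i) is linear in h.
With h=0 it equals 123; the coefficient of h is 9 (from the two edges through S).
So 9·h + 123 = 2·25.5 = 51 ⇒ h = -8.

-8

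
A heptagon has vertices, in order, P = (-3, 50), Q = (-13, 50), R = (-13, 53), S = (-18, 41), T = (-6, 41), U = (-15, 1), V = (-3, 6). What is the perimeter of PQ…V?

|PQ| = √((-10)² + (0)²) = √100 = 10
|QR| = √((0)² + (3)²) = √9 = 3
|RS| = √((-5)² + (-12)²) = √169 = 13
|ST| = √((12)² + (0)²) = √144 = 12
|TU| = √((-9)² + (-40)²) = √1681 = 41
|UV| = √((12)² + (5)²) = √169 = 13
|VP| = √((0)² + (44)²) = √1936 = 44
Perimeter = 10 + 3 + 13 + 12 + 41 + 13 + 44 = 136.

136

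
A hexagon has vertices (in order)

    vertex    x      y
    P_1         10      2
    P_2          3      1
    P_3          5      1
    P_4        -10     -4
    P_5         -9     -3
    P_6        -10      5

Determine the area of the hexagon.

79.5

Σ = (4) + (-2) + (-10) + (-6) + (-75) + (-70) = -159
Area = |Σ|/2 = 79.5.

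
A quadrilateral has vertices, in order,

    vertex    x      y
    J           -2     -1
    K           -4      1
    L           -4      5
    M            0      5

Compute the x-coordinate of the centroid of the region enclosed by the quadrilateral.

Apply the shoelace formula. First the cross-terms c_i = x_i·y_{i+1} − x_{i+1}·y_i:
  -6, -16, -20, 10  ⇒  2A = -32, A = -16.
Then Σ (x_i + x_{i+1})·c_i = 224, so x̄ = 224 / (6·(-16)) = -7/3.

-7/3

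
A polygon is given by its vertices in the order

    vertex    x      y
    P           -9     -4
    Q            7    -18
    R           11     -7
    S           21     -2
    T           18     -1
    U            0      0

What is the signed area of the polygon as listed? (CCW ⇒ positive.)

239.5

Apply the shoelace (surveyor's) formula: 2A = Σ (x_i·y_{i+1} − x_{i+1}·y_i), indices taken mod 6.
Σ = (190) + (149) + (125) + (15) + (0) + (0) = 479
Signed area = Σ/2 = 239.5 (positive ⇒ counter-clockwise traversal).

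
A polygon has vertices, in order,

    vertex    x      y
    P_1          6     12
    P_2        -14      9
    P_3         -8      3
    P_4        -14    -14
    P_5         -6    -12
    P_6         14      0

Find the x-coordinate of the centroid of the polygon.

Apply the shoelace formula. First the cross-terms c_i = x_i·y_{i+1} − x_{i+1}·y_i:
  222, 30, 154, 84, 168, 168  ⇒  2A = 826, A = 413.
Then Σ (x_i + x_{i+1})·c_i = -2800, so x̄ = -2800 / (6·413) = -200/177.

-200/177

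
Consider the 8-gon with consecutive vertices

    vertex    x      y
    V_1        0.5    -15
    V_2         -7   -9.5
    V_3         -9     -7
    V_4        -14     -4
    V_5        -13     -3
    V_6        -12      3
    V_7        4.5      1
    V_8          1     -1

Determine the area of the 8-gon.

Apply Gauss's area formula: 2A = Σ (x_i·y_{i+1} − x_{i+1}·y_i), indices taken mod 8.
V_1→V_2: (0.5)(-9.5) − (-7)(-15) = -109.75
V_2→V_3: (-7)(-7) − (-9)(-9.5) = -36.5
V_3→V_4: (-9)(-4) − (-14)(-7) = -62
V_4→V_5: (-14)(-3) − (-13)(-4) = -10
V_5→V_6: (-13)(3) − (-12)(-3) = -75
V_6→V_7: (-12)(1) − (4.5)(3) = -25.5
V_7→V_8: (4.5)(-1) − (1)(1) = -5.5
V_8→V_1: (1)(-15) − (0.5)(-1) = -14.5
Σ = -338.75
Area = |Σ|/2 = 169.375.

169.375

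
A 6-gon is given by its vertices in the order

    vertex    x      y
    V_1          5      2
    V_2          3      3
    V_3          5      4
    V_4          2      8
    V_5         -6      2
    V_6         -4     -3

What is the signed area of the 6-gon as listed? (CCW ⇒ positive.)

61.5

Σ = (9) + (-3) + (32) + (52) + (26) + (7) = 123
Signed area = Σ/2 = 61.5 (positive ⇒ counter-clockwise traversal).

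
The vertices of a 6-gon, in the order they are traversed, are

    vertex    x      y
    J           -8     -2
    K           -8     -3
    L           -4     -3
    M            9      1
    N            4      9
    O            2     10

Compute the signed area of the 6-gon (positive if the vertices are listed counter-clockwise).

Apply the surveyor's formula: 2A = Σ (x_i·y_{i+1} − x_{i+1}·y_i), indices taken mod 6.
J→K: (-8)(-3) − (-8)(-2) = 8
K→L: (-8)(-3) − (-4)(-3) = 12
L→M: (-4)(1) − (9)(-3) = 23
M→N: (9)(9) − (4)(1) = 77
N→O: (4)(10) − (2)(9) = 22
O→J: (2)(-2) − (-8)(10) = 76
Σ = 218
Signed area = Σ/2 = 109 (positive ⇒ counter-clockwise traversal).

109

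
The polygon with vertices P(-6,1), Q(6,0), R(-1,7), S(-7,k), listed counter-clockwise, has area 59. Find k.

Write out the shoelace sum; only the two edges meeting at S involve k:
2·Area = [((-1)·k − (-7)·7) + ((-7)·1 − (-6)·k)] + 36
       = 5·k + 78 = 118
⇒ k = 8.

8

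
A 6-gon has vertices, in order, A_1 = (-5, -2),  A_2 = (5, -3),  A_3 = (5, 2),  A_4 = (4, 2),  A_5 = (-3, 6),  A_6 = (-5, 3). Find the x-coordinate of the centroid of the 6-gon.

-0.3125

Apply the shoelace (surveyor's) formula. First the cross-terms c_i = x_i·y_{i+1} − x_{i+1}·y_i:
  25, 25, 2, 30, 21, 25  ⇒  2A = 128, A = 64.
Then Σ (x_i + x_{i+1})·c_i = -120, so x̄ = -120 / (6·64) = -0.3125.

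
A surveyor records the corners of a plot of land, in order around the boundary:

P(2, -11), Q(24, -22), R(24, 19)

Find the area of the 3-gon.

451

Apply Gauss's area formula: 2A = Σ (x_i·y_{i+1} − x_{i+1}·y_i), indices taken mod 3.
Σ = (220) + (984) + (-302) = 902
Area = |Σ|/2 = 451.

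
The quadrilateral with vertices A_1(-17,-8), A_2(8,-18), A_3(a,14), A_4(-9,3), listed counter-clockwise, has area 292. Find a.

Write out the shoelace sum; only the two edges meeting at A_3 involve a:
2·Area = [(8·14 − a·(-18)) + (a·3 − (-9)·14)] + 493
       = 21·a + 731 = 584
⇒ a = -7.

-7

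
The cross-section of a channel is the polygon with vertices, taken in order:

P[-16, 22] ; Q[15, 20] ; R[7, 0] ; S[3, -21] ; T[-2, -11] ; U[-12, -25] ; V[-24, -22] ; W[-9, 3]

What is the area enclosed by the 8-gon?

925

Apply Gauss's area formula: 2A = Σ (x_i·y_{i+1} − x_{i+1}·y_i), indices taken mod 8.
Cross-terms: -650, -140, -147, -75, -82, -336, -270, -150  ⇒  Σ = -1850
Area = |Σ|/2 = 925.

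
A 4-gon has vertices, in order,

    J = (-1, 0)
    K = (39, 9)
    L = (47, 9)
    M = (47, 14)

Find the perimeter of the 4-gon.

|JK| = √((40)² + (9)²) = √1681 = 41
|KL| = √((8)² + (0)²) = √64 = 8
|LM| = √((0)² + (5)²) = √25 = 5
|MJ| = √((-48)² + (-14)²) = √2500 = 50
Perimeter = 41 + 8 + 5 + 50 = 104.

104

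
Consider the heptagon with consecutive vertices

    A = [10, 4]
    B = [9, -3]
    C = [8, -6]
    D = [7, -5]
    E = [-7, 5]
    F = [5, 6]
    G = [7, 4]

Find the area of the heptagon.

A→B: (10)(-3) − (9)(4) = -66
B→C: (9)(-6) − (8)(-3) = -30
C→D: (8)(-5) − (7)(-6) = 2
D→E: (7)(5) − (-7)(-5) = 0
E→F: (-7)(6) − (5)(5) = -67
F→G: (5)(4) − (7)(6) = -22
G→A: (7)(4) − (10)(4) = -12
Σ = -195
Area = |Σ|/2 = 97.5.

97.5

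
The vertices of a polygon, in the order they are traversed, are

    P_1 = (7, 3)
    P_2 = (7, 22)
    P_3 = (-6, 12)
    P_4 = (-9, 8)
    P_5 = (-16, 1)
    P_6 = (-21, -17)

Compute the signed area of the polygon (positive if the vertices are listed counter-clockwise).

P_1→P_2: (7)(22) − (7)(3) = 133
P_2→P_3: (7)(12) − (-6)(22) = 216
P_3→P_4: (-6)(8) − (-9)(12) = 60
P_4→P_5: (-9)(1) − (-16)(8) = 119
P_5→P_6: (-16)(-17) − (-21)(1) = 293
P_6→P_1: (-21)(3) − (7)(-17) = 56
Σ = 877
Signed area = Σ/2 = 438.5 (positive ⇒ counter-clockwise traversal).

438.5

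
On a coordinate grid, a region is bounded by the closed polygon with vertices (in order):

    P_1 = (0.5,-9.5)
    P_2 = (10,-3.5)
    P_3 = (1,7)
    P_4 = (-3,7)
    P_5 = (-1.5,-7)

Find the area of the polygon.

122

Apply Gauss's area formula: 2A = Σ (x_i·y_{i+1} − x_{i+1}·y_i), indices taken mod 5.
P_1→P_2: (0.5)(-3.5) − (10)(-9.5) = 93.25
P_2→P_3: (10)(7) − (1)(-3.5) = 73.5
P_3→P_4: (1)(7) − (-3)(7) = 28
P_4→P_5: (-3)(-7) − (-1.5)(7) = 31.5
P_5→P_1: (-1.5)(-9.5) − (0.5)(-7) = 17.75
Σ = 244
Area = |Σ|/2 = 122.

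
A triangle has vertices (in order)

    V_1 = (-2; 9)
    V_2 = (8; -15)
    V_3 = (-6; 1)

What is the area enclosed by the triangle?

88

Σ = (-42) + (-82) + (-52) = -176
Area = |Σ|/2 = 88.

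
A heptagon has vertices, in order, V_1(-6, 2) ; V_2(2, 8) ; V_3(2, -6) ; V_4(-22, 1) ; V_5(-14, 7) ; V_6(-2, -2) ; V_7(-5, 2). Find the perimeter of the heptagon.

|V_1V_2| = √((8)² + (6)²) = √100 = 10
|V_2V_3| = √((0)² + (-14)²) = √196 = 14
|V_3V_4| = √((-24)² + (7)²) = √625 = 25
|V_4V_5| = √((8)² + (6)²) = √100 = 10
|V_5V_6| = √((12)² + (-9)²) = √225 = 15
|V_6V_7| = √((-3)² + (4)²) = √25 = 5
|V_7V_1| = √((-1)² + (0)²) = √1 = 1
Perimeter = 10 + 14 + 25 + 10 + 15 + 5 + 1 = 80.

80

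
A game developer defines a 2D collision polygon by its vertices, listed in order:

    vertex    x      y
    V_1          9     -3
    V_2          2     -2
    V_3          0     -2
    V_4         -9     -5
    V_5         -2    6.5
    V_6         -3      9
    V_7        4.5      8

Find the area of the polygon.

125.5

Σ = (-12) + (-4) + (-18) + (-68.5) + (1.5) + (-64.5) + (-85.5) = -251
Area = |Σ|/2 = 125.5.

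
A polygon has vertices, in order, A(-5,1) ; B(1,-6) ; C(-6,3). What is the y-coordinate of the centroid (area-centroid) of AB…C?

-2/3

Apply Gauss's area formula. First the cross-terms c_i = x_i·y_{i+1} − x_{i+1}·y_i:
  29, -33, 9  ⇒  2A = 5, A = 2.5.
Then Σ (y_i + y_{i+1})·c_i = -10, so ȳ = -10 / (6·2.5) = -2/3.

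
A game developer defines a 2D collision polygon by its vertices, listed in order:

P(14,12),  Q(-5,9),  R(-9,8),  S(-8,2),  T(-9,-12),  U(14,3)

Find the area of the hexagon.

Apply Gauss's area formula: 2A = Σ (x_i·y_{i+1} − x_{i+1}·y_i), indices taken mod 6.
Cross-terms: 186, 41, 46, 114, 141, 126  ⇒  Σ = 654
Area = |Σ|/2 = 327.

327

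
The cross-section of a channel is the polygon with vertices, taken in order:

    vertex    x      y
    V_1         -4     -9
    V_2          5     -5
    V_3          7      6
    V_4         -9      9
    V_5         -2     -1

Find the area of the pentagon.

Apply Gauss's area formula: 2A = Σ (x_i·y_{i+1} − x_{i+1}·y_i), indices taken mod 5.
Σ = (65) + (65) + (117) + (27) + (14) = 288
Area = |Σ|/2 = 144.

144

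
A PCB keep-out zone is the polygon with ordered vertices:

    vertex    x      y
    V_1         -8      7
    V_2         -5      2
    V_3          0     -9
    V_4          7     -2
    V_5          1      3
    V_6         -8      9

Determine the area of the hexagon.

99.5

Apply the surveyor's formula: 2A = Σ (x_i·y_{i+1} − x_{i+1}·y_i), indices taken mod 6.
Σ = (19) + (45) + (63) + (23) + (33) + (16) = 199
Area = |Σ|/2 = 99.5.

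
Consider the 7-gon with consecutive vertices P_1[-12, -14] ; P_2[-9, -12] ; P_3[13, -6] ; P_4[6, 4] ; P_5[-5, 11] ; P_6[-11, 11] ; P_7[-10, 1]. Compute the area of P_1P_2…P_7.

Σ = (18) + (210) + (88) + (86) + (66) + (99) + (152) = 719
Area = |Σ|/2 = 359.5.

359.5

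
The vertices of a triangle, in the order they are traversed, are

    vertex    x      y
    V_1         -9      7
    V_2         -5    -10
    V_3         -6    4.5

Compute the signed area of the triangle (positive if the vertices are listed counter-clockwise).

20.5

Apply the surveyor's formula: 2A = Σ (x_i·y_{i+1} − x_{i+1}·y_i), indices taken mod 3.
Σ = (125) + (-82.5) + (-1.5) = 41
Signed area = Σ/2 = 20.5 (positive ⇒ counter-clockwise traversal).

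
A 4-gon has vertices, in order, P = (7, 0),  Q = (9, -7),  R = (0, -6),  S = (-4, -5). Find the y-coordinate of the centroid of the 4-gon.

Apply the surveyor's formula. First the cross-terms c_i = x_i·y_{i+1} − x_{i+1}·y_i:
  -49, -54, -24, 35  ⇒  2A = -92, A = -46.
Then Σ (y_i + y_{i+1})·c_i = 1134, so ȳ = 1134 / (6·(-46)) = -189/46.

-189/46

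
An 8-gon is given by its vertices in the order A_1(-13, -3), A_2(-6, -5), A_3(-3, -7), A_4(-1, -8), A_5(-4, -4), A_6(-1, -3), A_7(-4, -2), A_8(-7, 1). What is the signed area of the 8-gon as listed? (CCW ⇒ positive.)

Cross-terms: 47, 27, 17, -28, 8, -10, -18, 34  ⇒  Σ = 77
Signed area = Σ/2 = 38.5 (positive ⇒ counter-clockwise traversal).

38.5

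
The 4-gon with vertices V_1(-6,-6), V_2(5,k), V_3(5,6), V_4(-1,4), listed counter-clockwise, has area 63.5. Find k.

The doubled signed area Σ (x_i y_{i+1} − x_{i+1} y_i) is linear in k.
With k=0 it equals 116; the coefficient of k is -11 (from the two edges through V_2).
So -11·k + 116 = 2·63.5 = 127 ⇒ k = -1.

-1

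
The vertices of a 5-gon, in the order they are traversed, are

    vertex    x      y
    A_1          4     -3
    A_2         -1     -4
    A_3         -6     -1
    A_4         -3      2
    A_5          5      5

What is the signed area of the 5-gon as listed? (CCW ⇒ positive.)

Apply the surveyor's formula: 2A = Σ (x_i·y_{i+1} − x_{i+1}·y_i), indices taken mod 5.
Cross-terms: -19, -23, -15, -25, -35  ⇒  Σ = -117
Signed area = Σ/2 = -58.5 (negative ⇒ clockwise traversal).

-58.5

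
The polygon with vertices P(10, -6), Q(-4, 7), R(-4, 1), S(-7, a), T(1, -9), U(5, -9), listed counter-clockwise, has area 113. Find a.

The doubled signed area Σ (x_i y_{i+1} − x_{i+1} y_i) is linear in a.
With a=0 it equals 236; the coefficient of a is -5 (from the two edges through S).
So -5·a + 236 = 2·113 = 226 ⇒ a = 2.

2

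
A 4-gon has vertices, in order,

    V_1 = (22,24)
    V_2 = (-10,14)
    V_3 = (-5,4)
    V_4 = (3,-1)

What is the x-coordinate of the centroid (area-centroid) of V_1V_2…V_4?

566/133

Apply Gauss's area formula. First the cross-terms c_i = x_i·y_{i+1} − x_{i+1}·y_i:
  548, 30, -7, 94  ⇒  2A = 665, A = 332.5.
Then Σ (x_i + x_{i+1})·c_i = 8490, so x̄ = 8490 / (6·332.5) = 566/133.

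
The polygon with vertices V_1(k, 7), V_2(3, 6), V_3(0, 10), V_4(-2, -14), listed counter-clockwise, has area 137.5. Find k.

Write out the shoelace sum; only the two edges meeting at V_1 involve k:
2·Area = [((-2)·7 − k·(-14)) + (k·6 − 3·7)] + 50
       = 20·k + 15 = 275
⇒ k = 13.

13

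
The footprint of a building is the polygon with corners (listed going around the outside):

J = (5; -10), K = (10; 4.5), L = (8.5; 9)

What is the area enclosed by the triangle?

Apply Gauss's area formula: 2A = Σ (x_i·y_{i+1} − x_{i+1}·y_i), indices taken mod 3.
Cross-terms: 122.5, 51.75, -130  ⇒  Σ = 44.25
Area = |Σ|/2 = 22.125.

22.125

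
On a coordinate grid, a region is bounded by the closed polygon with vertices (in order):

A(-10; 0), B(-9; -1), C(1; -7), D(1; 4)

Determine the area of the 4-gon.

62.5

Σ = (10) + (64) + (11) + (40) = 125
Area = |Σ|/2 = 62.5.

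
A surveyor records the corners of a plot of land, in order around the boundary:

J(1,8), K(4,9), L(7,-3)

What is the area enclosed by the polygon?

Apply the surveyor's formula: 2A = Σ (x_i·y_{i+1} − x_{i+1}·y_i), indices taken mod 3.
Σ = (-23) + (-75) + (59) = -39
Area = |Σ|/2 = 19.5.

19.5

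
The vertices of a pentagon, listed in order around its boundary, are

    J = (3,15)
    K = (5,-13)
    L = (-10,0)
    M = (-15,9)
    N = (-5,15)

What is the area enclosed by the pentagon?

Apply Gauss's area formula: 2A = Σ (x_i·y_{i+1} − x_{i+1}·y_i), indices taken mod 5.
Cross-terms: -114, -130, -90, -180, -120  ⇒  Σ = -634
Area = |Σ|/2 = 317.

317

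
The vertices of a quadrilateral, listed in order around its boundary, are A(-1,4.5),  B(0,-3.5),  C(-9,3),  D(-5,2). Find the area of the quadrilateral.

25.75

Apply the surveyor's formula: 2A = Σ (x_i·y_{i+1} − x_{i+1}·y_i), indices taken mod 4.
Cross-terms: 3.5, -31.5, -3, -20.5  ⇒  Σ = -51.5
Area = |Σ|/2 = 25.75.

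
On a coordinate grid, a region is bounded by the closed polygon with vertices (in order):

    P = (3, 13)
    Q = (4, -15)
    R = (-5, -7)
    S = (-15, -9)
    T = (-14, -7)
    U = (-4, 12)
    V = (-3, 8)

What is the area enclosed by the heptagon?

Apply Gauss's area formula: 2A = Σ (x_i·y_{i+1} − x_{i+1}·y_i), indices taken mod 7.
P→Q: (3)(-15) − (4)(13) = -97
Q→R: (4)(-7) − (-5)(-15) = -103
R→S: (-5)(-9) − (-15)(-7) = -60
S→T: (-15)(-7) − (-14)(-9) = -21
T→U: (-14)(12) − (-4)(-7) = -196
U→V: (-4)(8) − (-3)(12) = 4
V→P: (-3)(13) − (3)(8) = -63
Σ = -536
Area = |Σ|/2 = 268.

268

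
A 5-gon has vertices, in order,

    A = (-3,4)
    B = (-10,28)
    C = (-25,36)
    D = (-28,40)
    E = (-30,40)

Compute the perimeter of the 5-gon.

|AB| = √((-7)² + (24)²) = √625 = 25
|BC| = √((-15)² + (8)²) = √289 = 17
|CD| = √((-3)² + (4)²) = √25 = 5
|DE| = √((-2)² + (0)²) = √4 = 2
|EA| = √((27)² + (-36)²) = √2025 = 45
Perimeter = 25 + 17 + 5 + 2 + 45 = 94.

94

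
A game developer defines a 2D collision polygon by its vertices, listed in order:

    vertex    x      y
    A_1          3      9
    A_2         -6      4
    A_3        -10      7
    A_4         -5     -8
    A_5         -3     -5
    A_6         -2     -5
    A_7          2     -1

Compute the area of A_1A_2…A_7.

Apply the shoelace formula: 2A = Σ (x_i·y_{i+1} − x_{i+1}·y_i), indices taken mod 7.
A_1→A_2: (3)(4) − (-6)(9) = 66
A_2→A_3: (-6)(7) − (-10)(4) = -2
A_3→A_4: (-10)(-8) − (-5)(7) = 115
A_4→A_5: (-5)(-5) − (-3)(-8) = 1
A_5→A_6: (-3)(-5) − (-2)(-5) = 5
A_6→A_7: (-2)(-1) − (2)(-5) = 12
A_7→A_1: (2)(9) − (3)(-1) = 21
Σ = 218
Area = |Σ|/2 = 109.

109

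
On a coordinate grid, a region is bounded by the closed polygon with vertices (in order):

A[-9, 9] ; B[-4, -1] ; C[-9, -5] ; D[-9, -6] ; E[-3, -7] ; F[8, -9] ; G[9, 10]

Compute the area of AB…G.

A→B: (-9)(-1) − (-4)(9) = 45
B→C: (-4)(-5) − (-9)(-1) = 11
C→D: (-9)(-6) − (-9)(-5) = 9
D→E: (-9)(-7) − (-3)(-6) = 45
E→F: (-3)(-9) − (8)(-7) = 83
F→G: (8)(10) − (9)(-9) = 161
G→A: (9)(9) − (-9)(10) = 171
Σ = 525
Area = |Σ|/2 = 262.5.

262.5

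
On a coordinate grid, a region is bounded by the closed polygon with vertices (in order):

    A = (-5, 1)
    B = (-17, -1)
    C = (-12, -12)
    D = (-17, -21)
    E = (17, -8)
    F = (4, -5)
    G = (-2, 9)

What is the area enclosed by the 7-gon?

Apply Gauss's area formula: 2A = Σ (x_i·y_{i+1} − x_{i+1}·y_i), indices taken mod 7.
A→B: (-5)(-1) − (-17)(1) = 22
B→C: (-17)(-12) − (-12)(-1) = 192
C→D: (-12)(-21) − (-17)(-12) = 48
D→E: (-17)(-8) − (17)(-21) = 493
E→F: (17)(-5) − (4)(-8) = -53
F→G: (4)(9) − (-2)(-5) = 26
G→A: (-2)(1) − (-5)(9) = 43
Σ = 771
Area = |Σ|/2 = 385.5.

385.5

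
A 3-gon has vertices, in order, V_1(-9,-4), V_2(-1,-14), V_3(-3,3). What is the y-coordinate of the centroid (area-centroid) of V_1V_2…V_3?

Apply Gauss's area formula. First the cross-terms c_i = x_i·y_{i+1} − x_{i+1}·y_i:
  122, -45, 39  ⇒  2A = 116, A = 58.
Then Σ (y_i + y_{i+1})·c_i = -1740, so ȳ = -1740 / (6·58) = -5.

-5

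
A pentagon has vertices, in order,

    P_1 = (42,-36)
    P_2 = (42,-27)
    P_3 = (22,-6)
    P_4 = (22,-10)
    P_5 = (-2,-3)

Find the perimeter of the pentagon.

|P_1P_2| = √((0)² + (9)²) = √81 = 9
|P_2P_3| = √((-20)² + (21)²) = √841 = 29
|P_3P_4| = √((0)² + (-4)²) = √16 = 4
|P_4P_5| = √((-24)² + (7)²) = √625 = 25
|P_5P_1| = √((44)² + (-33)²) = √3025 = 55
Perimeter = 9 + 29 + 4 + 25 + 55 = 122.

122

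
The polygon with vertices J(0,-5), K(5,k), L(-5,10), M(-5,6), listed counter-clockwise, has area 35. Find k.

Write out the shoelace sum; only the two edges meeting at K involve k:
2·Area = [(0·k − 5·(-5)) + (5·10 − (-5)·k)] + 45
       = 5·k + 120 = 70
⇒ k = -10.

-10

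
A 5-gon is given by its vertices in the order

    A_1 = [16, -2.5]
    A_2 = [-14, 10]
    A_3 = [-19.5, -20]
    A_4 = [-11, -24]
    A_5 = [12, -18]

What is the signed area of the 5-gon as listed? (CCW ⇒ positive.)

796

Apply Gauss's area formula: 2A = Σ (x_i·y_{i+1} − x_{i+1}·y_i), indices taken mod 5.
A_1→A_2: (16)(10) − (-14)(-2.5) = 125
A_2→A_3: (-14)(-20) − (-19.5)(10) = 475
A_3→A_4: (-19.5)(-24) − (-11)(-20) = 248
A_4→A_5: (-11)(-18) − (12)(-24) = 486
A_5→A_1: (12)(-2.5) − (16)(-18) = 258
Σ = 1592
Signed area = Σ/2 = 796 (positive ⇒ counter-clockwise traversal).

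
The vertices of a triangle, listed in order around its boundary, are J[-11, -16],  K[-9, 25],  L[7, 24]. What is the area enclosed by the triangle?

Apply the surveyor's formula: 2A = Σ (x_i·y_{i+1} − x_{i+1}·y_i), indices taken mod 3.
Σ = (-419) + (-391) + (152) = -658
Area = |Σ|/2 = 329.

329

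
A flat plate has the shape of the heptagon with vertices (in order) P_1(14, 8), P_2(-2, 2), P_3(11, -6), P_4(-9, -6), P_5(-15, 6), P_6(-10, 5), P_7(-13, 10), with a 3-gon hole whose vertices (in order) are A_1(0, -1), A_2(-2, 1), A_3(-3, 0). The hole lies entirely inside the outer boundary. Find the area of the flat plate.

Outer boundary:
Σ = (44) + (-10) + (-120) + (-144) + (-15) + (-35) + (-244) = -524
Area = |Σ|/2 = 262.
Hole:
Apply the shoelace (surveyor's) formula: 2A = Σ (x_i·y_{i+1} − x_{i+1}·y_i), indices taken mod 3.
Cross-terms: -2, 3, 3  ⇒  Σ = 4
Area = |Σ|/2 = 2.
Net area = 262 − 2 = 260.

260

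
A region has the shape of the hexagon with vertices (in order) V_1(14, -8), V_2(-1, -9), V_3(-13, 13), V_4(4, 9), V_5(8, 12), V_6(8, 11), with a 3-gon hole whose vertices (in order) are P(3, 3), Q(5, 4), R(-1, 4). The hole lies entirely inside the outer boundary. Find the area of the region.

Outer boundary:
V_1→V_2: (14)(-9) − (-1)(-8) = -134
V_2→V_3: (-1)(13) − (-13)(-9) = -130
V_3→V_4: (-13)(9) − (4)(13) = -169
V_4→V_5: (4)(12) − (8)(9) = -24
V_5→V_6: (8)(11) − (8)(12) = -8
V_6→V_1: (8)(-8) − (14)(11) = -218
Σ = -683
Area = |Σ|/2 = 341.5.
Hole:
Σ = (-3) + (24) + (-15) = 6
Area = |Σ|/2 = 3.
Net area = 341.5 − 3 = 338.5.

338.5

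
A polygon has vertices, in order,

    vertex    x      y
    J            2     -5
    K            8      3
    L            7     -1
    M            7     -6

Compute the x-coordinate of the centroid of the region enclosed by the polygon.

Apply the surveyor's formula. First the cross-terms c_i = x_i·y_{i+1} − x_{i+1}·y_i:
  46, -29, -35, -23  ⇒  2A = -41, A = -20.5.
Then Σ (x_i + x_{i+1})·c_i = -672, so x̄ = -672 / (6·(-20.5)) = 224/41.

224/41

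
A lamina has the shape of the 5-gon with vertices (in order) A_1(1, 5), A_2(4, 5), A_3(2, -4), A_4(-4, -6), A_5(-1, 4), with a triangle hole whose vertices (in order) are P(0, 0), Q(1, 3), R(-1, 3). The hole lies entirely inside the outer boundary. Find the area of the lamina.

47

Outer boundary:
Apply the shoelace (surveyor's) formula: 2A = Σ (x_i·y_{i+1} − x_{i+1}·y_i), indices taken mod 5.
Σ = (-15) + (-26) + (-28) + (-22) + (-9) = -100
Area = |Σ|/2 = 50.
Hole:
P→Q: (0)(3) − (1)(0) = 0
Q→R: (1)(3) − (-1)(3) = 6
R→P: (-1)(0) − (0)(3) = 0
Σ = 6
Area = |Σ|/2 = 3.
Net area = 50 − 3 = 47.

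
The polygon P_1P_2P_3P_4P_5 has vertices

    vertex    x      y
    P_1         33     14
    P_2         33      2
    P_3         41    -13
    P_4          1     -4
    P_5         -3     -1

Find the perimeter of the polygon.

|P_1P_2| = √((0)² + (-12)²) = √144 = 12
|P_2P_3| = √((8)² + (-15)²) = √289 = 17
|P_3P_4| = √((-40)² + (9)²) = √1681 = 41
|P_4P_5| = √((-4)² + (3)²) = √25 = 5
|P_5P_1| = √((36)² + (15)²) = √1521 = 39
Perimeter = 12 + 17 + 41 + 5 + 39 = 114.

114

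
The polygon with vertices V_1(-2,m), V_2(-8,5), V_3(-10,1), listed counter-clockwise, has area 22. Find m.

-5

Write out the shoelace sum; only the two edges meeting at V_1 involve m:
2·Area = [((-10)·m − (-2)·1) + ((-2)·5 − (-8)·m)] + 42
       = -2·m + 34 = 44
⇒ m = -5.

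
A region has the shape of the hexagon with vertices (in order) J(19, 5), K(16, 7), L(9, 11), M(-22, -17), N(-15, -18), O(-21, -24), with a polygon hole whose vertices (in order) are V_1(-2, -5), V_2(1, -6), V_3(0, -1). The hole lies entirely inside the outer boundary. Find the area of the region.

Outer boundary:
Apply Gauss's area formula: 2A = Σ (x_i·y_{i+1} − x_{i+1}·y_i), indices taken mod 6.
Σ = (53) + (113) + (89) + (141) + (-18) + (351) = 729
Area = |Σ|/2 = 364.5.
Hole:
Σ = (17) + (-1) + (-2) = 14
Area = |Σ|/2 = 7.
Net area = 364.5 − 7 = 357.5.

357.5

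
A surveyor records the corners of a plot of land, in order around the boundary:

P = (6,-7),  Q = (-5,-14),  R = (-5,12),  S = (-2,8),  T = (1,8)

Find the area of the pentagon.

172

Σ = (-119) + (-130) + (-16) + (-24) + (-55) = -344
Area = |Σ|/2 = 172.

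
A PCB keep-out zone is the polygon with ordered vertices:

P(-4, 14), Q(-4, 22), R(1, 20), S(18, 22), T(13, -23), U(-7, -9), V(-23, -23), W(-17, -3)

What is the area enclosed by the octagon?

P→Q: (-4)(22) − (-4)(14) = -32
Q→R: (-4)(20) − (1)(22) = -102
R→S: (1)(22) − (18)(20) = -338
S→T: (18)(-23) − (13)(22) = -700
T→U: (13)(-9) − (-7)(-23) = -278
U→V: (-7)(-23) − (-23)(-9) = -46
V→W: (-23)(-3) − (-17)(-23) = -322
W→P: (-17)(14) − (-4)(-3) = -250
Σ = -2068
Area = |Σ|/2 = 1034.

1034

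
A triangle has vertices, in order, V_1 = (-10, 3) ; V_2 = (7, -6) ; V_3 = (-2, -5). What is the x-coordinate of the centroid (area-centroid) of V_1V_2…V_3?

Apply Gauss's area formula. First the cross-terms c_i = x_i·y_{i+1} − x_{i+1}·y_i:
  39, -47, -56  ⇒  2A = -64, A = -32.
Then Σ (x_i + x_{i+1})·c_i = 320, so x̄ = 320 / (6·(-32)) = -5/3.

-5/3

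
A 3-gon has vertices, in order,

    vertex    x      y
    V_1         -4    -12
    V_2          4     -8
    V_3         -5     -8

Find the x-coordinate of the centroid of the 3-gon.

-5/3

Apply Gauss's area formula. First the cross-terms c_i = x_i·y_{i+1} − x_{i+1}·y_i:
  80, -72, 28  ⇒  2A = 36, A = 18.
Then Σ (x_i + x_{i+1})·c_i = -180, so x̄ = -180 / (6·18) = -5/3.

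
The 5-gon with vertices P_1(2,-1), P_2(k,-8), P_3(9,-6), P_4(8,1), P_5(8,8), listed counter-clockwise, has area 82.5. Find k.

-4

Write out the shoelace sum; only the two edges meeting at P_2 involve k:
2·Area = [(2·(-8) − k·(-1)) + (k·(-6) − 9·(-8))] + 89
       = -5·k + 145 = 165
⇒ k = -4.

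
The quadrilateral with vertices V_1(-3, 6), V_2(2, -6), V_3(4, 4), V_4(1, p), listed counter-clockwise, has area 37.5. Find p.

Write out the shoelace sum; only the two edges meeting at V_4 involve p:
2·Area = [(4·p − 1·4) + (1·6 − (-3)·p)] + 38
       = 7·p + 40 = 75
⇒ p = 5.

5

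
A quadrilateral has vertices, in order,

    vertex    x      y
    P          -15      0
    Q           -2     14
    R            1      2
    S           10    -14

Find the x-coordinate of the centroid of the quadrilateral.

Apply Gauss's area formula. First the cross-terms c_i = x_i·y_{i+1} − x_{i+1}·y_i:
  -210, -18, -34, -210  ⇒  2A = -472, A = -236.
Then Σ (x_i + x_{i+1})·c_i = 4264, so x̄ = 4264 / (6·(-236)) = -533/177.

-533/177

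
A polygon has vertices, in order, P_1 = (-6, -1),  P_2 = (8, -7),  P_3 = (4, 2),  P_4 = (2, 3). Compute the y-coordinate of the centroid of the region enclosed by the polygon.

-274/177

Apply the shoelace (surveyor's) formula. First the cross-terms c_i = x_i·y_{i+1} − x_{i+1}·y_i:
  50, 44, 8, 16  ⇒  2A = 118, A = 59.
Then Σ (y_i + y_{i+1})·c_i = -548, so ȳ = -548 / (6·59) = -274/177.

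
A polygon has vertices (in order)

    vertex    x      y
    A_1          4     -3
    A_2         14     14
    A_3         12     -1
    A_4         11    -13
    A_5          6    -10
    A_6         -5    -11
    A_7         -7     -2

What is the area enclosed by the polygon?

207.5

Cross-terms: 98, -182, -145, -32, -116, -67, 29  ⇒  Σ = -415
Area = |Σ|/2 = 207.5.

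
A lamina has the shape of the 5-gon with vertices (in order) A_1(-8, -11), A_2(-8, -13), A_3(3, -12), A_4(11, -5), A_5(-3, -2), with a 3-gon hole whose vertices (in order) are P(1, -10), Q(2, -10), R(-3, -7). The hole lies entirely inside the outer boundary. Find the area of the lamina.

Outer boundary:
Apply the shoelace (surveyor's) formula: 2A = Σ (x_i·y_{i+1} − x_{i+1}·y_i), indices taken mod 5.
Σ = (16) + (135) + (117) + (-37) + (17) = 248
Area = |Σ|/2 = 124.
Hole:
Apply the shoelace (surveyor's) formula: 2A = Σ (x_i·y_{i+1} − x_{i+1}·y_i), indices taken mod 3.
Σ = (10) + (-44) + (37) = 3
Area = |Σ|/2 = 1.5.
Net area = 124 − 1.5 = 122.5.

122.5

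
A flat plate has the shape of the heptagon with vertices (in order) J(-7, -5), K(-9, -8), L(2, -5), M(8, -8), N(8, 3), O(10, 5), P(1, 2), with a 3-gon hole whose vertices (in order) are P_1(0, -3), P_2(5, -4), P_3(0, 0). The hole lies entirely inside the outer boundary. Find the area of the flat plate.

Outer boundary:
J→K: (-7)(-8) − (-9)(-5) = 11
K→L: (-9)(-5) − (2)(-8) = 61
L→M: (2)(-8) − (8)(-5) = 24
M→N: (8)(3) − (8)(-8) = 88
N→O: (8)(5) − (10)(3) = 10
O→P: (10)(2) − (1)(5) = 15
P→J: (1)(-5) − (-7)(2) = 9
Σ = 218
Area = |Σ|/2 = 109.
Hole:
Σ = (15) + (0) + (0) = 15
Area = |Σ|/2 = 7.5.
Net area = 109 − 7.5 = 101.5.

101.5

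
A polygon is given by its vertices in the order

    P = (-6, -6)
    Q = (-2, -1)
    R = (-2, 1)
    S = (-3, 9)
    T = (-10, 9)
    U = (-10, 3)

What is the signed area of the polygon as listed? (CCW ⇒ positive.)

88

Apply Gauss's area formula: 2A = Σ (x_i·y_{i+1} − x_{i+1}·y_i), indices taken mod 6.
Σ = (-6) + (-4) + (-15) + (63) + (60) + (78) = 176
Signed area = Σ/2 = 88 (positive ⇒ counter-clockwise traversal).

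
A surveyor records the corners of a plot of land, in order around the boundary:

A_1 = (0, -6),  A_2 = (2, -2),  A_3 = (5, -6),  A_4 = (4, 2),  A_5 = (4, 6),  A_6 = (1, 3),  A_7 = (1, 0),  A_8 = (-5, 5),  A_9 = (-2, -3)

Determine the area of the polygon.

Σ = (12) + (-2) + (34) + (16) + (6) + (-3) + (5) + (25) + (12) = 105
Area = |Σ|/2 = 52.5.

52.5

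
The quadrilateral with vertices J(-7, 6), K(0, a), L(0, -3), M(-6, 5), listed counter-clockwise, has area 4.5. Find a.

-4

The doubled signed area Σ (x_i y_{i+1} − x_{i+1} y_i) is linear in a.
With a=0 it equals -19; the coefficient of a is -7 (from the two edges through K).
So -7·a + -19 = 2·4.5 = 9 ⇒ a = -4.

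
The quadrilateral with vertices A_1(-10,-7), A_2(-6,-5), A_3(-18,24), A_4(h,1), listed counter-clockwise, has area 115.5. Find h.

The doubled signed area Σ (x_i y_{i+1} − x_{i+1} y_i) is linear in h.
With h=0 it equals -234; the coefficient of h is -31 (from the two edges through A_4).
So -31·h + -234 = 2·115.5 = 231 ⇒ h = -15.

-15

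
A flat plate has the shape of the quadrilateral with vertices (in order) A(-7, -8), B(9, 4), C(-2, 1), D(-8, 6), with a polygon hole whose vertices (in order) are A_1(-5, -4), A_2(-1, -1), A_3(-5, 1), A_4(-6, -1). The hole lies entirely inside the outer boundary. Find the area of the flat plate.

Outer boundary:
Σ = (44) + (17) + (-4) + (106) = 163
Area = |Σ|/2 = 81.5.
Hole:
Σ = (1) + (-6) + (11) + (19) = 25
Area = |Σ|/2 = 12.5.
Net area = 81.5 − 12.5 = 69.

69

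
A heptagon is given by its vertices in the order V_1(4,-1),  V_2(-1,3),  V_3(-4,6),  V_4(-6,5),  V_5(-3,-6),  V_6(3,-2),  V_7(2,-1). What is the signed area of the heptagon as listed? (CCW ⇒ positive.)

55.5

Σ = (11) + (6) + (16) + (51) + (24) + (1) + (2) = 111
Signed area = Σ/2 = 55.5 (positive ⇒ counter-clockwise traversal).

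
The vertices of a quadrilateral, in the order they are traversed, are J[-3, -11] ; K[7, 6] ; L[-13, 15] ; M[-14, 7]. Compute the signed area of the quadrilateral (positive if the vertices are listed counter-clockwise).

268

Apply the shoelace formula: 2A = Σ (x_i·y_{i+1} − x_{i+1}·y_i), indices taken mod 4.
Σ = (59) + (183) + (119) + (175) = 536
Signed area = Σ/2 = 268 (positive ⇒ counter-clockwise traversal).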